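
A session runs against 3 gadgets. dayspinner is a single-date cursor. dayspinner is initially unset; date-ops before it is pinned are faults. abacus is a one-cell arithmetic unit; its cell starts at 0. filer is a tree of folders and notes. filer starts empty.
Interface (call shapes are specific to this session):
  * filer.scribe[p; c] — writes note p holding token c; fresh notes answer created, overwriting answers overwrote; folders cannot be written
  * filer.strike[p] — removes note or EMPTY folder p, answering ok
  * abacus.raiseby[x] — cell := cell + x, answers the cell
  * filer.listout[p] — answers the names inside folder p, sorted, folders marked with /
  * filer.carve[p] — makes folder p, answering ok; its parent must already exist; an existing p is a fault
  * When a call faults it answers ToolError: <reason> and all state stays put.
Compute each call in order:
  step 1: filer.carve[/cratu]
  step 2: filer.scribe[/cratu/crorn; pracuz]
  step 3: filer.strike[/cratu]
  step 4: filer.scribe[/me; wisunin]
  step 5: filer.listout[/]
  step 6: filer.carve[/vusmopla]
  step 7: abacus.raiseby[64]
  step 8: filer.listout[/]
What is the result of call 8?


Answer: [cratu/, me, vusmopla/]

Derivation:
;; 1. filer.carve(p=/cratu) == ok
;; 2. filer.scribe(p=/cratu/crorn, c=pracuz) == created
;; 3. filer.strike(p=/cratu) == ToolError: not empty
;; 4. filer.scribe(p=/me, c=wisunin) == created
;; 5. filer.listout(p=/) == [cratu/, me]
;; 6. filer.carve(p=/vusmopla) == ok
;; 7. abacus.raiseby(x=64) == 64
;; 8. filer.listout(p=/) == [cratu/, me, vusmopla/]


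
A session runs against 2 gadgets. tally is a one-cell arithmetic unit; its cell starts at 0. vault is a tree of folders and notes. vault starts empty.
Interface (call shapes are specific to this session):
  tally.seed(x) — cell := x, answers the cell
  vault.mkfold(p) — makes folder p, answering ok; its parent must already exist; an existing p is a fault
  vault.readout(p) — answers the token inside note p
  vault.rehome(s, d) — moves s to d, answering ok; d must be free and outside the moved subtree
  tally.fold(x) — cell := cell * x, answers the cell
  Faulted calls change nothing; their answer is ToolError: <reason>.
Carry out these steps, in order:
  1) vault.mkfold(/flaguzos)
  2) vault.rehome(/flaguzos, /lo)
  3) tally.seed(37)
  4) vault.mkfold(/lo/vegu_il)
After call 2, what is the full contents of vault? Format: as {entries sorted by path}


Answer: {lo/}

Derivation:
CALL vault.mkfold[p='/flaguzos']
RET  ok
CALL vault.rehome[s='/flaguzos'; d='/lo']
RET  ok
CALL tally.seed[x='37']
RET  37
CALL vault.mkfold[p='/lo/vegu_il']
RET  ok


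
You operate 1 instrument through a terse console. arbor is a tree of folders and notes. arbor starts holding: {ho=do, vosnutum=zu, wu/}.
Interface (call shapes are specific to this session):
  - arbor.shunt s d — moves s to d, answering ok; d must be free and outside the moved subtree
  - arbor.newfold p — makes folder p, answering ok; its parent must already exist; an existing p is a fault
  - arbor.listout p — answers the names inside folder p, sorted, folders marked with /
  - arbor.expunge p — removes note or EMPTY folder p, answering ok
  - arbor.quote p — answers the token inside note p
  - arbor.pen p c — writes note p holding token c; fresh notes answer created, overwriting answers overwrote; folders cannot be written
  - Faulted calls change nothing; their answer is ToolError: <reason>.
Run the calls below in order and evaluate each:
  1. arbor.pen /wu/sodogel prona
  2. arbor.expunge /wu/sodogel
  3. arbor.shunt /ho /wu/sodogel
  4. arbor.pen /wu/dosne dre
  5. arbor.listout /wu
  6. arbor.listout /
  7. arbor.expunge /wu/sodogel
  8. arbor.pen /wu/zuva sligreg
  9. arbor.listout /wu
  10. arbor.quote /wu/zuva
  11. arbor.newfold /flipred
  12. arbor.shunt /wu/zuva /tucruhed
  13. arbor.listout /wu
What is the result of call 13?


! 1. arbor.pen(p=/wu/sodogel, c=prona) == created
! 2. arbor.expunge(p=/wu/sodogel) == ok
! 3. arbor.shunt(s=/ho, d=/wu/sodogel) == ok
! 4. arbor.pen(p=/wu/dosne, c=dre) == created
! 5. arbor.listout(p=/wu) == [dosne, sodogel]
! 6. arbor.listout(p=/) == [vosnutum, wu/]
! 7. arbor.expunge(p=/wu/sodogel) == ok
! 8. arbor.pen(p=/wu/zuva, c=sligreg) == created
! 9. arbor.listout(p=/wu) == [dosne, zuva]
! 10. arbor.quote(p=/wu/zuva) == sligreg
! 11. arbor.newfold(p=/flipred) == ok
! 12. arbor.shunt(s=/wu/zuva, d=/tucruhed) == ok
! 13. arbor.listout(p=/wu) == [dosne]

Answer: [dosne]


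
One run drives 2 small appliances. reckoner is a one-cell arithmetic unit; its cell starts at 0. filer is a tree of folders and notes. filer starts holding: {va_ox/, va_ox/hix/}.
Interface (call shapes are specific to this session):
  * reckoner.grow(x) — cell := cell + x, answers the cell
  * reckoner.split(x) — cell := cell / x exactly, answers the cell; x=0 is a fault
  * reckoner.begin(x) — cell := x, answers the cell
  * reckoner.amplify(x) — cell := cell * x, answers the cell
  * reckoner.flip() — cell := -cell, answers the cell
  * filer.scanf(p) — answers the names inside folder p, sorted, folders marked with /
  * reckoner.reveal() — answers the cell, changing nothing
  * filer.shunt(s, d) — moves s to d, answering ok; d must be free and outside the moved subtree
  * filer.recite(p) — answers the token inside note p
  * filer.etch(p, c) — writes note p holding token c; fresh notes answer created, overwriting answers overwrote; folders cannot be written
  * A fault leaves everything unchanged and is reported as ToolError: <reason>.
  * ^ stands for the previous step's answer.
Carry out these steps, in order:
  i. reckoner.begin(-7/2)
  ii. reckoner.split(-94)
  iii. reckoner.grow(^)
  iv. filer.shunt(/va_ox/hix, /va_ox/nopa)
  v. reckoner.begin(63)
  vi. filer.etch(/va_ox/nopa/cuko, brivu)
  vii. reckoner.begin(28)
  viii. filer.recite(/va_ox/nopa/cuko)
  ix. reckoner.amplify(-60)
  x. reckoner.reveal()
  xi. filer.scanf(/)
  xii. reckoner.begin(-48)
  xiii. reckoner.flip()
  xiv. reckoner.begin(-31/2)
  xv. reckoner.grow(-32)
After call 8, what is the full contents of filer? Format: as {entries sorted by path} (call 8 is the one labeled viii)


·→ reckoner.begin(-7/2)
·← -7/2
·→ reckoner.split(-94)
·← 7/188
·→ reckoner.grow(^)
·← 7/94
·→ filer.shunt(/va_ox/hix, /va_ox/nopa)
·← ok
·→ reckoner.begin(63)
·← 63
·→ filer.etch(/va_ox/nopa/cuko, brivu)
·← created
·→ reckoner.begin(28)
·← 28
·→ filer.recite(/va_ox/nopa/cuko)
·← brivu
·→ reckoner.amplify(-60)
·← -1680
·→ reckoner.reveal()
·← -1680
·→ filer.scanf(/)
·← [va_ox/]
·→ reckoner.begin(-48)
·← -48
·→ reckoner.flip()
·← 48
·→ reckoner.begin(-31/2)
·← -31/2
·→ reckoner.grow(-32)
·← -95/2

Answer: {va_ox/, va_ox/nopa/, va_ox/nopa/cuko=brivu}


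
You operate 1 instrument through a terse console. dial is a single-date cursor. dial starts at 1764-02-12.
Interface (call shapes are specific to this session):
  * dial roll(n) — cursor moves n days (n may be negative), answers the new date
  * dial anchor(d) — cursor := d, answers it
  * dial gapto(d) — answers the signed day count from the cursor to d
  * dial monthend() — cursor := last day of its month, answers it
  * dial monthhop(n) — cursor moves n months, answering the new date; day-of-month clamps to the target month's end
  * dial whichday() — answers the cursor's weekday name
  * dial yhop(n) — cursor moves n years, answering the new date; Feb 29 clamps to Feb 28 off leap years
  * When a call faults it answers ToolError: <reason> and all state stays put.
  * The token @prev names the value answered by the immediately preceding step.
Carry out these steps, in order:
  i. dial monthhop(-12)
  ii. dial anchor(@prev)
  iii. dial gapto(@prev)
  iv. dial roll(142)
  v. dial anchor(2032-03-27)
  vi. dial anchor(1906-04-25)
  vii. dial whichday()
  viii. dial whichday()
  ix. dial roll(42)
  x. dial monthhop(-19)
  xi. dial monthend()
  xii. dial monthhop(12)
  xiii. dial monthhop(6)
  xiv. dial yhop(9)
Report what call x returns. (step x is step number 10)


$ dial monthhop n: -12
= 1763-02-12
$ dial anchor d: @prev
= 1763-02-12
$ dial gapto d: @prev
= 0
$ dial roll n: 142
= 1763-07-04
$ dial anchor d: 2032-03-27
= 2032-03-27
$ dial anchor d: 1906-04-25
= 1906-04-25
$ dial whichday
= Wednesday
$ dial whichday
= Wednesday
$ dial roll n: 42
= 1906-06-06
$ dial monthhop n: -19
= 1904-11-06
$ dial monthend
= 1904-11-30
$ dial monthhop n: 12
= 1905-11-30
$ dial monthhop n: 6
= 1906-05-30
$ dial yhop n: 9
= 1915-05-30

Answer: 1904-11-06


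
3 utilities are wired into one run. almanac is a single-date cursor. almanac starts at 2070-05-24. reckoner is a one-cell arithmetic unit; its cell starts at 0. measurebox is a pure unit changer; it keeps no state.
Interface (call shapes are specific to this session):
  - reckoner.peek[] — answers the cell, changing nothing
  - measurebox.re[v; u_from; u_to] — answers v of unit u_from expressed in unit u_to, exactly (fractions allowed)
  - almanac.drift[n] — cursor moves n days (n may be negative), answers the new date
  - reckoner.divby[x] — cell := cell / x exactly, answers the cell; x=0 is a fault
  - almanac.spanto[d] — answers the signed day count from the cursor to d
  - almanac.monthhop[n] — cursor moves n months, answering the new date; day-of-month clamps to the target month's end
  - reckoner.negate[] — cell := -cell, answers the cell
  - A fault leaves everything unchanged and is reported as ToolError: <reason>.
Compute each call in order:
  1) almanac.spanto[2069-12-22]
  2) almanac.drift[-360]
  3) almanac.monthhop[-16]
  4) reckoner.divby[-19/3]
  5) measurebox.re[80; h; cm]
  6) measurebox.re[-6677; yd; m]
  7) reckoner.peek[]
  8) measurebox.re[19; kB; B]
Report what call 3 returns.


-- almanac.spanto(d='2069-12-22') == -153
-- almanac.drift(n='-360') == 2069-05-29
-- almanac.monthhop(n='-16') == 2068-01-29
-- reckoner.divby(x='-19/3') == 0
-- measurebox.re(v='80', u_from='h', u_to='cm') == ToolError: incompatible units
-- measurebox.re(v='-6677', u_from='yd', u_to='m') == -7631811/1250
-- reckoner.peek() == 0
-- measurebox.re(v='19', u_from='kB', u_to='B') == 19000

Answer: 2068-01-29


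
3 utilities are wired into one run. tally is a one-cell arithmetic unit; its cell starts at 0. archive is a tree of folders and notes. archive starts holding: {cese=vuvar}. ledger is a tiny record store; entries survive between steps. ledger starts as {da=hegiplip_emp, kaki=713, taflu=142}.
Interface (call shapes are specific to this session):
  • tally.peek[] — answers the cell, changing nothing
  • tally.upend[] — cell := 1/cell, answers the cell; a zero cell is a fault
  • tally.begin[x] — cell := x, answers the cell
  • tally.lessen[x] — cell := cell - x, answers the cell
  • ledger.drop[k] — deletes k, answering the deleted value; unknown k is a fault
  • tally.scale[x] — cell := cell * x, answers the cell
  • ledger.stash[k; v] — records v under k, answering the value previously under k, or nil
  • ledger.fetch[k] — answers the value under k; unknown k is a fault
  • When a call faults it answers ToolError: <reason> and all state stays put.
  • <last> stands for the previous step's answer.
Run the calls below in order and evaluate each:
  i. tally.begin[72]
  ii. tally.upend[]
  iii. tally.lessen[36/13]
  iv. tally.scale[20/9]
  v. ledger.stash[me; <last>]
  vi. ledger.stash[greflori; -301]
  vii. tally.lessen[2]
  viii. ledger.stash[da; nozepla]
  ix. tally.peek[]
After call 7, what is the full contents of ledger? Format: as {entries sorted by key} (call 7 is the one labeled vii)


Answer: {da=hegiplip_emp, greflori=-301, kaki=713, me=-12895/2106, taflu=142}

Derivation:
$ tally.begin 72
:: 72
$ tally.upend
:: 1/72
$ tally.lessen 36/13
:: -2579/936
$ tally.scale 20/9
:: -12895/2106
$ ledger.stash me <last>
:: nil
$ ledger.stash greflori -301
:: nil
$ tally.lessen 2
:: -17107/2106
$ ledger.stash da nozepla
:: hegiplip_emp
$ tally.peek
:: -17107/2106


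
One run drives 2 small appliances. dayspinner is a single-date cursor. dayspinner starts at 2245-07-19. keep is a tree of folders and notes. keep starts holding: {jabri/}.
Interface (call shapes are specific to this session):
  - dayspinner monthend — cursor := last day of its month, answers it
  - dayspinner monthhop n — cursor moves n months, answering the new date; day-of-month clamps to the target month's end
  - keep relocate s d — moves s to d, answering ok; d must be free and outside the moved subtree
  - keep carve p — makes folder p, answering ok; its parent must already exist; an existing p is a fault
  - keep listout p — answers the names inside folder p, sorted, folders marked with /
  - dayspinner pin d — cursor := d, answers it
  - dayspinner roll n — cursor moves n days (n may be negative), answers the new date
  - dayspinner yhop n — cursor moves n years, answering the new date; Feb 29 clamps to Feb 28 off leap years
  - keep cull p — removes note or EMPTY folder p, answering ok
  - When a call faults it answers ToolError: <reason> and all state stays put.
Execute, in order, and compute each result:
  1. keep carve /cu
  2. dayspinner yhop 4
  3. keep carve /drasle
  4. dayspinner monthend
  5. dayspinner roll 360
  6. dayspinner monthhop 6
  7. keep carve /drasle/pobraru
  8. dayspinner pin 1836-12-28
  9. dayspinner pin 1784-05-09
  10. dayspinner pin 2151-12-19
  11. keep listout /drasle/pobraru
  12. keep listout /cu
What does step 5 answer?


Answer: 2250-07-26

Derivation:
CALL keep carve[p=/cu]
RET  ok
CALL dayspinner yhop[n=4]
RET  2249-07-19
CALL keep carve[p=/drasle]
RET  ok
CALL dayspinner monthend[]
RET  2249-07-31
CALL dayspinner roll[n=360]
RET  2250-07-26
CALL dayspinner monthhop[n=6]
RET  2251-01-26
CALL keep carve[p=/drasle/pobraru]
RET  ok
CALL dayspinner pin[d=1836-12-28]
RET  1836-12-28
CALL dayspinner pin[d=1784-05-09]
RET  1784-05-09
CALL dayspinner pin[d=2151-12-19]
RET  2151-12-19
CALL keep listout[p=/drasle/pobraru]
RET  []
CALL keep listout[p=/cu]
RET  []


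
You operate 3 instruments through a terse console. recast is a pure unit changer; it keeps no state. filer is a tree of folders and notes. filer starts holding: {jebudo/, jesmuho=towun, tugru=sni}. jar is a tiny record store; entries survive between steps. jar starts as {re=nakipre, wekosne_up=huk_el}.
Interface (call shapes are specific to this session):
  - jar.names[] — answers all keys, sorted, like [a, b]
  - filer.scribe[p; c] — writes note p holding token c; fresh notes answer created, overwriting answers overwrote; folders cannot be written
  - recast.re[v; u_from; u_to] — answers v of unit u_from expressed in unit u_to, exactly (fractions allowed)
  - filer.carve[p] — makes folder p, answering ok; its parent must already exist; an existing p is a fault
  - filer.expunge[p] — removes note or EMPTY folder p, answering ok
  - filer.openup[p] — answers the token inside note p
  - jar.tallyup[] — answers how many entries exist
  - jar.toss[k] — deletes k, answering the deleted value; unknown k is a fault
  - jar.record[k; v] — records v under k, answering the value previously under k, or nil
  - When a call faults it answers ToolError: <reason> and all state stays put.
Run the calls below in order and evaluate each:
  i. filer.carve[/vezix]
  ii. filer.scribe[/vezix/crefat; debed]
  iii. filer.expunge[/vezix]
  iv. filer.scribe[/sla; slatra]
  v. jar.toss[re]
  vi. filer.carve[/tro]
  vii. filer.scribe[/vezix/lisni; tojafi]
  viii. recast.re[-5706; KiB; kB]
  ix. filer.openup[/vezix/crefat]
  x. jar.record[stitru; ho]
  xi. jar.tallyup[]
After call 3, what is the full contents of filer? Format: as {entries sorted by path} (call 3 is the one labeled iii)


>> filer.carve(p=/vezix)
<< ok
>> filer.scribe(p=/vezix/crefat, c=debed)
<< created
>> filer.expunge(p=/vezix)
<< ToolError: not empty
>> filer.scribe(p=/sla, c=slatra)
<< created
>> jar.toss(k=re)
<< nakipre
>> filer.carve(p=/tro)
<< ok
>> filer.scribe(p=/vezix/lisni, c=tojafi)
<< created
>> recast.re(v=-5706, u_from=KiB, u_to=kB)
<< -730368/125
>> filer.openup(p=/vezix/crefat)
<< debed
>> jar.record(k=stitru, v=ho)
<< nil
>> jar.tallyup()
<< 2

Answer: {jebudo/, jesmuho=towun, tugru=sni, vezix/, vezix/crefat=debed}


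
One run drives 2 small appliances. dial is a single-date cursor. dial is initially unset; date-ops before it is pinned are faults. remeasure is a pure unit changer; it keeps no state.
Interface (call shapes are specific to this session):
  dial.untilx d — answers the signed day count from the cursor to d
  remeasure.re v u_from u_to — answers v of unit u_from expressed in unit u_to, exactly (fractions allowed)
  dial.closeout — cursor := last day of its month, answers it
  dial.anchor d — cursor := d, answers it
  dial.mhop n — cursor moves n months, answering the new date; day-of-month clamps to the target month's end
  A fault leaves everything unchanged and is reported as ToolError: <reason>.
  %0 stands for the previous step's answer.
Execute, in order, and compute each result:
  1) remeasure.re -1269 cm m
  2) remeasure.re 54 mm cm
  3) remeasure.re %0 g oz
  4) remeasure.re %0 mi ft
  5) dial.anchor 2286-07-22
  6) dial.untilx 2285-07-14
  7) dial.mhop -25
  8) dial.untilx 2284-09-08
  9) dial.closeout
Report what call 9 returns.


Answer: 2284-06-30

Derivation:
→ re(v=-1269, u_from=cm, u_to=m)
← -1269/100
→ re(v=54, u_from=mm, u_to=cm)
← 27/5
→ re(v=%0, u_from=g, u_to=oz)
← 8640000/45359237
→ re(v=%0, u_from=mi, u_to=ft)
← 4147200000/4123567
→ anchor(d=2286-07-22)
← 2286-07-22
→ untilx(d=2285-07-14)
← -373
→ mhop(n=-25)
← 2284-06-22
→ untilx(d=2284-09-08)
← 78
→ closeout()
← 2284-06-30


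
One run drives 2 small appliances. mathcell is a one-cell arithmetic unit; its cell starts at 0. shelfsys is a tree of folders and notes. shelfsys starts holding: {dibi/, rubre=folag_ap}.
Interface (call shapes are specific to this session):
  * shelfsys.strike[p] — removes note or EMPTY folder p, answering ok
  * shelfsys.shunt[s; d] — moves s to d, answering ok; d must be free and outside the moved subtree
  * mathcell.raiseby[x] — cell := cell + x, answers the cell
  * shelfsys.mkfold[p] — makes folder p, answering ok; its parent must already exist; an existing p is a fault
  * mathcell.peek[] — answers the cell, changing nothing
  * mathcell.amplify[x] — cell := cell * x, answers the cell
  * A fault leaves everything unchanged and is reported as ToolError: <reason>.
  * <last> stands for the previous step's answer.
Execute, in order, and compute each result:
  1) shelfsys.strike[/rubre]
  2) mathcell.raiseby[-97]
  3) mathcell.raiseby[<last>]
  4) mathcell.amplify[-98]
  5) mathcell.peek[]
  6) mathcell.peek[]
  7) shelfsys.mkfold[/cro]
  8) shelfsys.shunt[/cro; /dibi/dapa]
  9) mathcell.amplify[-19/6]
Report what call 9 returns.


;; 1. strike(p='/rubre') => ok
;; 2. raiseby(x='-97') => -97
;; 3. raiseby(x='<last>') => -194
;; 4. amplify(x='-98') => 19012
;; 5. peek() => 19012
;; 6. peek() => 19012
;; 7. mkfold(p='/cro') => ok
;; 8. shunt(s='/cro', d='/dibi/dapa') => ok
;; 9. amplify(x='-19/6') => -180614/3

Answer: -180614/3


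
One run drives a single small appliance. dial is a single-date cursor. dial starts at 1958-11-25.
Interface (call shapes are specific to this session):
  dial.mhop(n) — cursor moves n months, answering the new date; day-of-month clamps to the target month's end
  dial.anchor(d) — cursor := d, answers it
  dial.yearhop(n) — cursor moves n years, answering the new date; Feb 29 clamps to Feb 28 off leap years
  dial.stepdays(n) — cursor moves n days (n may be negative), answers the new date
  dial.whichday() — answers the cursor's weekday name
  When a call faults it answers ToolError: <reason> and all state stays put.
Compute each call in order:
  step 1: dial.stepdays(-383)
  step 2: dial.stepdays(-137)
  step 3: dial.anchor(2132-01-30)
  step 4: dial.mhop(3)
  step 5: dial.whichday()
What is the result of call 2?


Answer: 1957-06-23

Derivation:
# stepdays(-383) : 1957-11-07
# stepdays(-137) : 1957-06-23
# anchor(2132-01-30) : 2132-01-30
# mhop(3) : 2132-04-30
# whichday() : Wednesday


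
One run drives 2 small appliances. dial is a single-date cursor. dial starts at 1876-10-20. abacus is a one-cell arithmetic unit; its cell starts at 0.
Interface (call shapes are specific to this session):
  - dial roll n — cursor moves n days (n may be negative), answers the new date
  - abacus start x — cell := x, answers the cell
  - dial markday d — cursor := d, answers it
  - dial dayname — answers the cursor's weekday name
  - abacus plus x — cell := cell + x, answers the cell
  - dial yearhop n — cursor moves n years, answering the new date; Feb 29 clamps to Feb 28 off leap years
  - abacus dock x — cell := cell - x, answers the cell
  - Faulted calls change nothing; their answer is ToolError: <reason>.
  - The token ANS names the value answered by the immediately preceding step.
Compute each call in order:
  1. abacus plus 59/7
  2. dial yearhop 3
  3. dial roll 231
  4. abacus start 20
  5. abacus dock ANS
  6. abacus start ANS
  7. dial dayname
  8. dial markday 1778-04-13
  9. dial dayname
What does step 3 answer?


Next I call abacus plus using x→59/7, — result: 59/7.
Then dial yearhop using n→3, and see 1879-10-20.
Invoking dial roll using n→231, → 1880-06-07.
Calling abacus start using x→20, → 20.
Calling abacus dock using x→ANS, yielding 0.
Now I run abacus start using x→ANS, giving 0.
Invoking dial dayname(), and observe Monday.
I invoke dial markday using d→1778-04-13, and see 1778-04-13.
Now I run dial dayname(): Monday.

Answer: 1880-06-07


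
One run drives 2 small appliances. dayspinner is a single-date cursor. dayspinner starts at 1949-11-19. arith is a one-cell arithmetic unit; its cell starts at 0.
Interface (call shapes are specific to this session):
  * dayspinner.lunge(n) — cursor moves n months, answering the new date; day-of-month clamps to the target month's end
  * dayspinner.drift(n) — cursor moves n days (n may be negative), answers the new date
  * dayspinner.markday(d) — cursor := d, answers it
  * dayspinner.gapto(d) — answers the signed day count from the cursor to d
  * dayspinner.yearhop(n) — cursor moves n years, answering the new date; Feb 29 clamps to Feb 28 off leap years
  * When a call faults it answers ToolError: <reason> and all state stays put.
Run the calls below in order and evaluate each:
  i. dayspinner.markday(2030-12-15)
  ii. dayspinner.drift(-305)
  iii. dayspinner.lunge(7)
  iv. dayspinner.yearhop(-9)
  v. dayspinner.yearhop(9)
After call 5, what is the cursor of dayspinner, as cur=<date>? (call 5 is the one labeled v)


Using dayspinner.markday(d→2030-12-15), → 2030-12-15.
I try dayspinner.drift(n→-305), yielding 2030-02-13.
Now I run dayspinner.lunge(n→7), and see 2030-09-13.
Using dayspinner.yearhop(n→-9), and observe 2021-09-13.
I use dayspinner.yearhop(n→9), yielding 2030-09-13.

Answer: cur=2030-09-13


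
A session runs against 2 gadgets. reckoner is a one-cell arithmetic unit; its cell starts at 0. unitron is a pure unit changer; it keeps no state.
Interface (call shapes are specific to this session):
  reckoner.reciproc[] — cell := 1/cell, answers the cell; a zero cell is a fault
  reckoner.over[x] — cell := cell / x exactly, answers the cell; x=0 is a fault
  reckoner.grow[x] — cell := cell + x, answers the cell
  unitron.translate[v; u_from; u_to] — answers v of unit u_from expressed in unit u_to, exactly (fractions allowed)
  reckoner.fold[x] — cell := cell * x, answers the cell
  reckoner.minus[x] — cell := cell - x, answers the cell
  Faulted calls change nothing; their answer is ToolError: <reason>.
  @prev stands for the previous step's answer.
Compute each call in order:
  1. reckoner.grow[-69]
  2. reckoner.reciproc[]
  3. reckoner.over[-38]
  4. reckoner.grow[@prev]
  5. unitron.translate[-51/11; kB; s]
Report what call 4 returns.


I call reckoner.grow(x: -69): -69.
I use reckoner.reciproc(), and observe -1/69.
Then reckoner.over(x: -38), and observe 1/2622.
I use reckoner.grow(x: @prev), and get 1/1311.
Now I run unitron.translate(v: -51/11, u_from: kB, u_to: s), and see ToolError: incompatible units.

Answer: 1/1311


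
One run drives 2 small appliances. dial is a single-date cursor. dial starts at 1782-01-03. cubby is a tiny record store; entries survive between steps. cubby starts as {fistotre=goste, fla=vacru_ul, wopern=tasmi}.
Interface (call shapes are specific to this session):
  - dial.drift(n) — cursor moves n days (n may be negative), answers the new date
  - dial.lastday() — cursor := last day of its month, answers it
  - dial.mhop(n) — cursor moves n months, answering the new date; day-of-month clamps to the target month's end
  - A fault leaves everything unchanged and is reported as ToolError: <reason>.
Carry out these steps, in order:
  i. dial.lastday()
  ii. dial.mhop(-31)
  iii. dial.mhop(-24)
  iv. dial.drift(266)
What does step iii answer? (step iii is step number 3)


Answer: 1777-06-30

Derivation:
> lastday
= 1782-01-31
> mhop n='-31'
= 1779-06-30
> mhop n='-24'
= 1777-06-30
> drift n='266'
= 1778-03-23


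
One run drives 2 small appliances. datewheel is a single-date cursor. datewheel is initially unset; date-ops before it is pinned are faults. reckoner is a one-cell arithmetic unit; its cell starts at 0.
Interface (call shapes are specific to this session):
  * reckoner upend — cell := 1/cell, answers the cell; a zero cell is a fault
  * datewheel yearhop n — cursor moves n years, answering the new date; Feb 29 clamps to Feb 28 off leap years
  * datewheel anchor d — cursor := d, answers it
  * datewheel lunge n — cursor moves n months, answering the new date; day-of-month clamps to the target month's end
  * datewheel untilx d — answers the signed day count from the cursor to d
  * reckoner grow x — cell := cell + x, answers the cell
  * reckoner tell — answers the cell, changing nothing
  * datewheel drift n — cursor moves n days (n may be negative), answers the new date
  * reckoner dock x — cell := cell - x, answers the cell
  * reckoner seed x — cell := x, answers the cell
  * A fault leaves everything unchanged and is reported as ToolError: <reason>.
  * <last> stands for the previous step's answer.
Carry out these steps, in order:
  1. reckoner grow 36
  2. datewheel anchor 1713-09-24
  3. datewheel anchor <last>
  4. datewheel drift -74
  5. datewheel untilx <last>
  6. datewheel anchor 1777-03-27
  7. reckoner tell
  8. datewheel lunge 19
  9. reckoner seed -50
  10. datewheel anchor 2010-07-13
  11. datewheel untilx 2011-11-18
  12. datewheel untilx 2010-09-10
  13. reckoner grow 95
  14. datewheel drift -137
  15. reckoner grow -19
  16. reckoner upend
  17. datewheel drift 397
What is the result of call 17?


-- 1. reckoner grow(x→36) : 36
-- 2. datewheel anchor(d→1713-09-24) : 1713-09-24
-- 3. datewheel anchor(d→<last>) : 1713-09-24
-- 4. datewheel drift(n→-74) : 1713-07-12
-- 5. datewheel untilx(d→<last>) : 0
-- 6. datewheel anchor(d→1777-03-27) : 1777-03-27
-- 7. reckoner tell() : 36
-- 8. datewheel lunge(n→19) : 1778-10-27
-- 9. reckoner seed(x→-50) : -50
-- 10. datewheel anchor(d→2010-07-13) : 2010-07-13
-- 11. datewheel untilx(d→2011-11-18) : 493
-- 12. datewheel untilx(d→2010-09-10) : 59
-- 13. reckoner grow(x→95) : 45
-- 14. datewheel drift(n→-137) : 2010-02-26
-- 15. reckoner grow(x→-19) : 26
-- 16. reckoner upend() : 1/26
-- 17. datewheel drift(n→397) : 2011-03-30

Answer: 2011-03-30


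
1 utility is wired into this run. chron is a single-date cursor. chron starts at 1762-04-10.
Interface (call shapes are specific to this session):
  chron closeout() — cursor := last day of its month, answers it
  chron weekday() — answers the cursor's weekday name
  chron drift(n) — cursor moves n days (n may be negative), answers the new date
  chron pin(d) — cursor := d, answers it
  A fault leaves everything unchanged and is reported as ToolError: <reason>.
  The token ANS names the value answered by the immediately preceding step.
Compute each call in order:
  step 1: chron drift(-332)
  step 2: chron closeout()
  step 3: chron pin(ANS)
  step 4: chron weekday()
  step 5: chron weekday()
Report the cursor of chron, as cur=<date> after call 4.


Answer: cur=1761-05-31

Derivation:
~$ chron drift n→-332
:: 1761-05-13
~$ chron closeout
:: 1761-05-31
~$ chron pin d→ANS
:: 1761-05-31
~$ chron weekday
:: Sunday
~$ chron weekday
:: Sunday


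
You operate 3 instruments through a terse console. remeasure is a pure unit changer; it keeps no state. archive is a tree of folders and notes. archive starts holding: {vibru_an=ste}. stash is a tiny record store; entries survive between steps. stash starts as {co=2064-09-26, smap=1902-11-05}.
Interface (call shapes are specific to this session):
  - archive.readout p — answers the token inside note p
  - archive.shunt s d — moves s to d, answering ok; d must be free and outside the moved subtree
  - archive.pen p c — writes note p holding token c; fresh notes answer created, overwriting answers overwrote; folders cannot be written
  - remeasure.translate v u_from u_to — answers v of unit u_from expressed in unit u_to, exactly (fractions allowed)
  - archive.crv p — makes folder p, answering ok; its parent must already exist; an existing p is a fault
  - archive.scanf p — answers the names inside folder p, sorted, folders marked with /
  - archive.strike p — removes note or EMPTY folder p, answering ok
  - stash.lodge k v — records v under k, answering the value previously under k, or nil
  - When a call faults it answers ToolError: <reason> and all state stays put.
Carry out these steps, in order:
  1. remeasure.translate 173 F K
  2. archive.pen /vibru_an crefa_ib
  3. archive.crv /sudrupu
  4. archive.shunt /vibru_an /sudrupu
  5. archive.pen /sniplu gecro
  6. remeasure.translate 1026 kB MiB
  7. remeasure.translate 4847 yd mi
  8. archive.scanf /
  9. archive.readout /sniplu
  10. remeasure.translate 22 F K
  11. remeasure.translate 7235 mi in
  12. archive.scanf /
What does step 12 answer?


Answer: [sniplu, sudrupu/, vibru_an]

Derivation:
>> remeasure.translate(v→173, u_from→F, u_to→K)
<< 21089/60
>> archive.pen(p→/vibru_an, c→crefa_ib)
<< overwrote
>> archive.crv(p→/sudrupu)
<< ok
>> archive.shunt(s→/vibru_an, d→/sudrupu)
<< ToolError: exists
>> archive.pen(p→/sniplu, c→gecro)
<< created
>> remeasure.translate(v→1026, u_from→kB, u_to→MiB)
<< 64125/65536
>> remeasure.translate(v→4847, u_from→yd, u_to→mi)
<< 4847/1760
>> archive.scanf(p→/)
<< [sniplu, sudrupu/, vibru_an]
>> archive.readout(p→/sniplu)
<< gecro
>> remeasure.translate(v→22, u_from→F, u_to→K)
<< 48167/180
>> remeasure.translate(v→7235, u_from→mi, u_to→in)
<< 458409600
>> archive.scanf(p→/)
<< [sniplu, sudrupu/, vibru_an]


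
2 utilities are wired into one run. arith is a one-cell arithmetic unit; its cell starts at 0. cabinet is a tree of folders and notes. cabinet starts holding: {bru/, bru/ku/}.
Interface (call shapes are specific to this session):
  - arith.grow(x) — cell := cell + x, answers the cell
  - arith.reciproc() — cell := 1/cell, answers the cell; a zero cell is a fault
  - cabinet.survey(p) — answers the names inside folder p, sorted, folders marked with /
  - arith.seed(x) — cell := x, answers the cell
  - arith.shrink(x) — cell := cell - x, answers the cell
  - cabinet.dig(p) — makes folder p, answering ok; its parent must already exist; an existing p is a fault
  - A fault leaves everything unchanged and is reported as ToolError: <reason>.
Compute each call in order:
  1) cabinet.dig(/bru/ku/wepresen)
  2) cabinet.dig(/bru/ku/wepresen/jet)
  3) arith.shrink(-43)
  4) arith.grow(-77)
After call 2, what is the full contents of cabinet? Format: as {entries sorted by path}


Answer: {bru/, bru/ku/, bru/ku/wepresen/, bru/ku/wepresen/jet/}

Derivation:
# dig(/bru/ku/wepresen) => ok
# dig(/bru/ku/wepresen/jet) => ok
# shrink(-43) => 43
# grow(-77) => -34


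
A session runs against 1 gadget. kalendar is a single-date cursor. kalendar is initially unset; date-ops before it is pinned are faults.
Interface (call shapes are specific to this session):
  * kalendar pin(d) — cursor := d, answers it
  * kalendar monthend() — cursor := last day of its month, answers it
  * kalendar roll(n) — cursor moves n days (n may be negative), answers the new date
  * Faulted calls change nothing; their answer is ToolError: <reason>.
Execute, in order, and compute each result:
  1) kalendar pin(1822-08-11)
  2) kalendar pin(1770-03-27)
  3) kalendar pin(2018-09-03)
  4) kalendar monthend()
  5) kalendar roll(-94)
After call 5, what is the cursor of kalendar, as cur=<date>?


Answer: cur=2018-06-28

Derivation:
Now I run kalendar pin passing d: 1822-08-11, which returns 1822-08-11.
I invoke kalendar pin passing d: 1770-03-27, giving 1770-03-27.
I use kalendar pin passing d: 2018-09-03, and observe 2018-09-03.
Using kalendar monthend, → 2018-09-30.
I use kalendar roll passing n: -94, and see 2018-06-28.


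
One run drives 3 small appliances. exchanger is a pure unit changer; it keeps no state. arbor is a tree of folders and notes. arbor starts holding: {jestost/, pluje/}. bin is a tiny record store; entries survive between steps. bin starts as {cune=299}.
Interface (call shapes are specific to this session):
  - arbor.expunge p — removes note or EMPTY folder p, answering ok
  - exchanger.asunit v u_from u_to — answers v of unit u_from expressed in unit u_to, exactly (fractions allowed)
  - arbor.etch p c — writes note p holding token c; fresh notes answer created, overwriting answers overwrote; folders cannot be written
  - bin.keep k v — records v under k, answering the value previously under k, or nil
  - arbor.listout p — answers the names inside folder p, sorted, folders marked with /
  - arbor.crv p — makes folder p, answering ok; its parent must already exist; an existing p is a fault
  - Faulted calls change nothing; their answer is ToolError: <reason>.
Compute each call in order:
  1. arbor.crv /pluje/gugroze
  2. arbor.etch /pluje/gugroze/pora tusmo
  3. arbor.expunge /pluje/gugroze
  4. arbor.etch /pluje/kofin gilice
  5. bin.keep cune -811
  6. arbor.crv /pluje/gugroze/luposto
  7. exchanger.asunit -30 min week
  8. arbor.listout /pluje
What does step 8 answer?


~$ crv p='/pluje/gugroze'
[out] ok
~$ etch p='/pluje/gugroze/pora' c='tusmo'
[out] created
~$ expunge p='/pluje/gugroze'
[out] ToolError: not empty
~$ etch p='/pluje/kofin' c='gilice'
[out] created
~$ keep k='cune' v='-811'
[out] 299
~$ crv p='/pluje/gugroze/luposto'
[out] ok
~$ asunit v='-30' u_from='min' u_to='week'
[out] -1/336
~$ listout p='/pluje'
[out] [gugroze/, kofin]

Answer: [gugroze/, kofin]


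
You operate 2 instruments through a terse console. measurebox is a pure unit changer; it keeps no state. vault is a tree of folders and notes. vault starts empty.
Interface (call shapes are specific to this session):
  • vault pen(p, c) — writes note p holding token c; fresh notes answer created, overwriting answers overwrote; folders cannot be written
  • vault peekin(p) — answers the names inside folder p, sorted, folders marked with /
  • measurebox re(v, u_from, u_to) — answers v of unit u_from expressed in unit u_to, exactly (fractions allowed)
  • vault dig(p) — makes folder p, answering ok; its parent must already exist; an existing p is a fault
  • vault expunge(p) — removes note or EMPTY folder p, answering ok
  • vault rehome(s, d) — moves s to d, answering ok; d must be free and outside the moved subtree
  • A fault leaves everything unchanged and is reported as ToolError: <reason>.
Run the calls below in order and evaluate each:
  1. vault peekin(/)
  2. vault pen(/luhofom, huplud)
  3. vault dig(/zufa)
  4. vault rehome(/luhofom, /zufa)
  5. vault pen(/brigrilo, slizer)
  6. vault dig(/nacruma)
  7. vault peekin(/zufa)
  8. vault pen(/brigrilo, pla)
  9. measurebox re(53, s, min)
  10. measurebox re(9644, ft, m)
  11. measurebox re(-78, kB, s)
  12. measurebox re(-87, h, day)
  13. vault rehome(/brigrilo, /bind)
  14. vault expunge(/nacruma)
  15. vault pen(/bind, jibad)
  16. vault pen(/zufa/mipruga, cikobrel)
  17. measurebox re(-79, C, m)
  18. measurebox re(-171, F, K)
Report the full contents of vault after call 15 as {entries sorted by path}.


! vault peekin(p='/') : []
! vault pen(p='/luhofom', c='huplud') : created
! vault dig(p='/zufa') : ok
! vault rehome(s='/luhofom', d='/zufa') : ToolError: exists
! vault pen(p='/brigrilo', c='slizer') : created
! vault dig(p='/nacruma') : ok
! vault peekin(p='/zufa') : []
! vault pen(p='/brigrilo', c='pla') : overwrote
! measurebox re(v='53', u_from='s', u_to='min') : 53/60
! measurebox re(v='9644', u_from='ft', u_to='m') : 1837182/625
! measurebox re(v='-78', u_from='kB', u_to='s') : ToolError: incompatible units
! measurebox re(v='-87', u_from='h', u_to='day') : -29/8
! vault rehome(s='/brigrilo', d='/bind') : ok
! vault expunge(p='/nacruma') : ok
! vault pen(p='/bind', c='jibad') : overwrote
! vault pen(p='/zufa/mipruga', c='cikobrel') : created
! measurebox re(v='-79', u_from='C', u_to='m') : ToolError: incompatible units
! measurebox re(v='-171', u_from='F', u_to='K') : 28867/180

Answer: {bind=jibad, luhofom=huplud, zufa/}


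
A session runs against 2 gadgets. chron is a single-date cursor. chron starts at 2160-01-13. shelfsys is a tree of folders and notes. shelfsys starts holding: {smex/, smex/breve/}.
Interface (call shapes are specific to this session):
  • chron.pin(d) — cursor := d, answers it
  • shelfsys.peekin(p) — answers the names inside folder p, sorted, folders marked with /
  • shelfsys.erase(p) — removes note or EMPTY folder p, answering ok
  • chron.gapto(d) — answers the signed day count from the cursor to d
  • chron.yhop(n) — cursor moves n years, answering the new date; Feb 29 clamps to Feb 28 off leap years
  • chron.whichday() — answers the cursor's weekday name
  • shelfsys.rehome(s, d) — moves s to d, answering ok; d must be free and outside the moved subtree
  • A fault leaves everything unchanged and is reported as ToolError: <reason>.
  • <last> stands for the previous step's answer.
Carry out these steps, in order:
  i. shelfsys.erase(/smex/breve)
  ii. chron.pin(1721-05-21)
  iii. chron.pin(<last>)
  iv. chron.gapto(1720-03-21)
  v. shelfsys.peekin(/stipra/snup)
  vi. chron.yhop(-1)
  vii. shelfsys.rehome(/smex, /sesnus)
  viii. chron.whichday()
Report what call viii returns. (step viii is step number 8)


Answer: Tuesday

Derivation:
$ shelfsys.erase p→/smex/breve
= ok
$ chron.pin d→1721-05-21
= 1721-05-21
$ chron.pin d→<last>
= 1721-05-21
$ chron.gapto d→1720-03-21
= -426
$ shelfsys.peekin p→/stipra/snup
= ToolError: not found
$ chron.yhop n→-1
= 1720-05-21
$ shelfsys.rehome s→/smex d→/sesnus
= ok
$ chron.whichday
= Tuesday


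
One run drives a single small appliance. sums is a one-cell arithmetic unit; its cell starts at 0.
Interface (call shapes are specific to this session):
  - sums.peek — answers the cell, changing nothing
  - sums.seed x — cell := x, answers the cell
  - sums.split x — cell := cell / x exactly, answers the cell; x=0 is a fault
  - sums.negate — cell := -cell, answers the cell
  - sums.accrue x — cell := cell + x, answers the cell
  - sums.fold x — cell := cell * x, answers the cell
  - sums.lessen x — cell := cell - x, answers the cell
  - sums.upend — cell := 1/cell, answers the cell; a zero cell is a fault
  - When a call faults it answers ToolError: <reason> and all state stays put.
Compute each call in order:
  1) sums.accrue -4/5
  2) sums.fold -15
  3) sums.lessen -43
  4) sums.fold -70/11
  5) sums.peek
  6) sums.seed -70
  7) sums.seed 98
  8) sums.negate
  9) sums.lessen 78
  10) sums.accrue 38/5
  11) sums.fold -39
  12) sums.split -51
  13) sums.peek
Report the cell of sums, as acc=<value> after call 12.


>> sums.accrue(x→-4/5)
<< -4/5
>> sums.fold(x→-15)
<< 12
>> sums.lessen(x→-43)
<< 55
>> sums.fold(x→-70/11)
<< -350
>> sums.peek()
<< -350
>> sums.seed(x→-70)
<< -70
>> sums.seed(x→98)
<< 98
>> sums.negate()
<< -98
>> sums.lessen(x→78)
<< -176
>> sums.accrue(x→38/5)
<< -842/5
>> sums.fold(x→-39)
<< 32838/5
>> sums.split(x→-51)
<< -10946/85
>> sums.peek()
<< -10946/85

Answer: acc=-10946/85
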